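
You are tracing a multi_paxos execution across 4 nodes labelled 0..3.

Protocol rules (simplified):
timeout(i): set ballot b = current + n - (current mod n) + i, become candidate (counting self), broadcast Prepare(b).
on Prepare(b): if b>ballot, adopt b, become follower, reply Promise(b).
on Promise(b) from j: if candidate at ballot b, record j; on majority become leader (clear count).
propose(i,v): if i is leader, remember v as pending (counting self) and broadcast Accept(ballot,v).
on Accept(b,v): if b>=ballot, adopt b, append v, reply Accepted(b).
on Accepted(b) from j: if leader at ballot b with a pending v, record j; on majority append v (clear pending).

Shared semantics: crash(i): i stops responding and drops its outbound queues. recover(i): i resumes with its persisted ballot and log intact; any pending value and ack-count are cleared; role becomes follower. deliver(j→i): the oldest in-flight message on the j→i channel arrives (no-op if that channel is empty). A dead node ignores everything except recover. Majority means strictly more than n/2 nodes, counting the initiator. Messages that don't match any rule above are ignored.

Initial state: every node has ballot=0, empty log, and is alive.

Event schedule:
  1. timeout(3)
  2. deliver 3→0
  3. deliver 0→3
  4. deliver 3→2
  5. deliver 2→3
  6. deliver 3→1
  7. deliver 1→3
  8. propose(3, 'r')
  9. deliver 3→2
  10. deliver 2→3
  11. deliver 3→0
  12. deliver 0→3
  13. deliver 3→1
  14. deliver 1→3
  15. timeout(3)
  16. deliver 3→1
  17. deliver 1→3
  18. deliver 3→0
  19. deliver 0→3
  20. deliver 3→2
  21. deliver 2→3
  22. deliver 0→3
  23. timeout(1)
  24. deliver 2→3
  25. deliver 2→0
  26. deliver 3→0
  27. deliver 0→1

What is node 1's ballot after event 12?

7

1. timeout(3):  <3:cand b7 ->
2. deliver 3→0:  <0:foll b7 ->
3. deliver 0→3:  nop
4. deliver 3→2:  <2:foll b7 ->
5. deliver 2→3:  <3:lead b7 ->
6. deliver 3→1:  <1:foll b7 ->
7. deliver 1→3:  nop
8. propose(3,'r'):  nop
9. deliver 3→2:  <2:foll b7 r>
10. deliver 2→3:  nop
11. deliver 3→0:  <0:foll b7 r>
12. deliver 0→3:  <3:lead b7 r>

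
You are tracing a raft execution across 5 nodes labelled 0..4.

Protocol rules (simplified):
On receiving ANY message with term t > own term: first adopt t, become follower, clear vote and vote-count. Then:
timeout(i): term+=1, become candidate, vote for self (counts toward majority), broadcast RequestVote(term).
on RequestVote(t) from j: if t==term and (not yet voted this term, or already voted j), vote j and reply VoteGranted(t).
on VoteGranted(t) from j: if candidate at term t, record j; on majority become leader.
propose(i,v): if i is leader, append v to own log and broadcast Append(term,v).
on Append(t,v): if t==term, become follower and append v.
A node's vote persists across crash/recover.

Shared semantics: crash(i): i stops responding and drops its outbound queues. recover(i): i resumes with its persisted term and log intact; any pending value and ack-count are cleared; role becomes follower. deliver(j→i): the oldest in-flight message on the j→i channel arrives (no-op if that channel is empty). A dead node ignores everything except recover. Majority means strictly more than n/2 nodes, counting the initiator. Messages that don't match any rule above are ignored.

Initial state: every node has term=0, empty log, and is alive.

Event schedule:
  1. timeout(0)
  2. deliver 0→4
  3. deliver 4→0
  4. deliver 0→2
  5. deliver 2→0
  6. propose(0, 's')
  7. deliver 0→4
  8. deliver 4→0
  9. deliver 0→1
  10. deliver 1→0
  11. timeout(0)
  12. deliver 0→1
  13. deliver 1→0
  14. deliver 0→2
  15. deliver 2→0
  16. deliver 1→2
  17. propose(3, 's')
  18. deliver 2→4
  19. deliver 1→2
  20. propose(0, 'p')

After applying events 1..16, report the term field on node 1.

1

after 1 — timeout(0): n0:cand/t1/[-]
after 2 — deliver 0→4: n4:foll/t1/[-]
after 3 — deliver 4→0: ·
after 4 — deliver 0→2: n2:foll/t1/[-]
after 5 — deliver 2→0: n0:lead/t1/[-]
after 6 — propose(0,'s'): n0:lead/t1/[s]
after 7 — deliver 0→4: n4:foll/t1/[s]
after 8 — deliver 4→0: ·
after 9 — deliver 0→1: n1:foll/t1/[-]
after 10 — deliver 1→0: ·
after 11 — timeout(0): n0:cand/t2/[s]
after 12 — deliver 0→1: n1:foll/t1/[s]
after 13 — deliver 1→0: ·
after 14 — deliver 0→2: n2:foll/t1/[s]
after 15 — deliver 2→0: ·
after 16 — deliver 1→2: ·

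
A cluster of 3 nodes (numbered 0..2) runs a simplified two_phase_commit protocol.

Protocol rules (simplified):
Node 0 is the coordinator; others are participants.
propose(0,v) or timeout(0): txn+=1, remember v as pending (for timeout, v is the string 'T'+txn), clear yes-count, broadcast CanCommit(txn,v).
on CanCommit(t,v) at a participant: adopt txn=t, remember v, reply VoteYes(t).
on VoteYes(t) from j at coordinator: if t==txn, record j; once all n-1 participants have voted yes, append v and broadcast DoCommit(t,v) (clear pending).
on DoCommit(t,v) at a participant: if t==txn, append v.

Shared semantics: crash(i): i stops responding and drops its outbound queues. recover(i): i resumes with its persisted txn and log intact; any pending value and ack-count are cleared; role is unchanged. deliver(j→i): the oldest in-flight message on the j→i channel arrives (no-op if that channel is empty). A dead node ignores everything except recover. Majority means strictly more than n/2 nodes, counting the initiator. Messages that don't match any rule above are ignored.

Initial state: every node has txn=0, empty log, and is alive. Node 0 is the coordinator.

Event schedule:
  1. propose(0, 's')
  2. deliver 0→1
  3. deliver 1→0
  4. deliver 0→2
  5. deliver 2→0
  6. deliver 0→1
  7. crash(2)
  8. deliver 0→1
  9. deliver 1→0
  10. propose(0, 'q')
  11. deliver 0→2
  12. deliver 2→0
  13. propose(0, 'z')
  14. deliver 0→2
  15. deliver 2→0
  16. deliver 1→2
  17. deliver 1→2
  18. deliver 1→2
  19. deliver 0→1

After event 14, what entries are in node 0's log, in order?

s

step 1 propose(0,'s'): 0={coor,t=1,log=-}
step 2 deliver 0→1: 1={part,t=1,log=-}
step 3 deliver 1→0: —
step 4 deliver 0→2: 2={part,t=1,log=-}
step 5 deliver 2→0: 0={coor,t=1,log=s}
step 6 deliver 0→1: 1={part,t=1,log=s}
step 7 crash(2): 2={✗part,t=1,log=-}
step 8 deliver 0→1: —
step 9 deliver 1→0: —
step 10 propose(0,'q'): 0={coor,t=2,log=s}
step 11 deliver 0→2: —
step 12 deliver 2→0: —
step 13 propose(0,'z'): 0={coor,t=3,log=s}
step 14 deliver 0→2: —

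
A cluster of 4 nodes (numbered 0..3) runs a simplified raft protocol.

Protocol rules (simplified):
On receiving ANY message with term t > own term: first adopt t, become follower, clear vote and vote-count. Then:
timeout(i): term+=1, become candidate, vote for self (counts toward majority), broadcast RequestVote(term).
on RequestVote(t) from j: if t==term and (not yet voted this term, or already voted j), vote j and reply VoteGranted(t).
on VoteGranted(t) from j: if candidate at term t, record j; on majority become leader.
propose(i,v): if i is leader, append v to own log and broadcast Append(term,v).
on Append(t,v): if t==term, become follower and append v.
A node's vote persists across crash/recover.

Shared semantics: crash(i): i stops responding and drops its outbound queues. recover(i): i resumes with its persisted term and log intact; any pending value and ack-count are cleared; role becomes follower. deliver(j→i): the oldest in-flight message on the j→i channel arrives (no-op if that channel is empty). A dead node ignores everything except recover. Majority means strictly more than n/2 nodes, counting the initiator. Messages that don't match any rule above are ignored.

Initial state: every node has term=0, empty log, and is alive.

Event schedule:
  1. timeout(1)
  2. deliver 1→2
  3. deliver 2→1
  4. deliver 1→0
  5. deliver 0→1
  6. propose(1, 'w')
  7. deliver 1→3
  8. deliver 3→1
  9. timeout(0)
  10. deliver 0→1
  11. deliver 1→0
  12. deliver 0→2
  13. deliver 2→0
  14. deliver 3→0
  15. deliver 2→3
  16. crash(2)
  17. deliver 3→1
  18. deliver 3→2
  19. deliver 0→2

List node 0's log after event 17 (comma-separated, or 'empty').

step 1 timeout(1): 1={cand,t=1,log=-}
step 2 deliver 1→2: 2={foll,t=1,log=-}
step 3 deliver 2→1: —
step 4 deliver 1→0: 0={foll,t=1,log=-}
step 5 deliver 0→1: 1={lead,t=1,log=-}
step 6 propose(1,'w'): 1={lead,t=1,log=w}
step 7 deliver 1→3: 3={foll,t=1,log=-}
step 8 deliver 3→1: —
step 9 timeout(0): 0={cand,t=2,log=-}
step 10 deliver 0→1: 1={foll,t=2,log=w}
step 11 deliver 1→0: —
step 12 deliver 0→2: 2={foll,t=2,log=-}
step 13 deliver 2→0: —
step 14 deliver 3→0: —
step 15 deliver 2→3: —
step 16 crash(2): 2={✗foll,t=2,log=-}
step 17 deliver 3→1: —

empty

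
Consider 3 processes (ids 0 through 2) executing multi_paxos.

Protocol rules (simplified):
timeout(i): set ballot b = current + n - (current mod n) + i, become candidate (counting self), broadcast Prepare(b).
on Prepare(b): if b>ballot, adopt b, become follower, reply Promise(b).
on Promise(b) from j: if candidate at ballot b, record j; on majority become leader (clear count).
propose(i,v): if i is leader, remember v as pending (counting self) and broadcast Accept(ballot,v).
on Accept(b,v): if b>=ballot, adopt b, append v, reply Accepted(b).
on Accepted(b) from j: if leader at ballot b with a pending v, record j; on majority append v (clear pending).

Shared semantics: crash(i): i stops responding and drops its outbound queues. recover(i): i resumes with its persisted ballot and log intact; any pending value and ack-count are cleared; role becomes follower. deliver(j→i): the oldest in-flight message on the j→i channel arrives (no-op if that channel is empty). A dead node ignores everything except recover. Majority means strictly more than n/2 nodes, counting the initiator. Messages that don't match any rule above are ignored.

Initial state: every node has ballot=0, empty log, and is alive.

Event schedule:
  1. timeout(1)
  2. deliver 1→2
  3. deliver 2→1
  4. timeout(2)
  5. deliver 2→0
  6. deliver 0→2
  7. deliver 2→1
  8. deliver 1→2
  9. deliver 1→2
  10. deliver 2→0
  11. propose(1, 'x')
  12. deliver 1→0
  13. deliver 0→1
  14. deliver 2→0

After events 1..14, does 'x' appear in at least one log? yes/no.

no

after 1 — timeout(1): n1:cand/b4/[-]
after 2 — deliver 1→2: n2:foll/b4/[-]
after 3 — deliver 2→1: n1:lead/b4/[-]
after 4 — timeout(2): n2:cand/b8/[-]
after 5 — deliver 2→0: n0:foll/b8/[-]
after 6 — deliver 0→2: n2:lead/b8/[-]
after 7 — deliver 2→1: n1:foll/b8/[-]
after 8 — deliver 1→2: ·
after 9 — deliver 1→2: ·
after 10 — deliver 2→0: ·
after 11 — propose(1,'x'): ·
after 12 — deliver 1→0: ·
after 13 — deliver 0→1: ·
after 14 — deliver 2→0: ·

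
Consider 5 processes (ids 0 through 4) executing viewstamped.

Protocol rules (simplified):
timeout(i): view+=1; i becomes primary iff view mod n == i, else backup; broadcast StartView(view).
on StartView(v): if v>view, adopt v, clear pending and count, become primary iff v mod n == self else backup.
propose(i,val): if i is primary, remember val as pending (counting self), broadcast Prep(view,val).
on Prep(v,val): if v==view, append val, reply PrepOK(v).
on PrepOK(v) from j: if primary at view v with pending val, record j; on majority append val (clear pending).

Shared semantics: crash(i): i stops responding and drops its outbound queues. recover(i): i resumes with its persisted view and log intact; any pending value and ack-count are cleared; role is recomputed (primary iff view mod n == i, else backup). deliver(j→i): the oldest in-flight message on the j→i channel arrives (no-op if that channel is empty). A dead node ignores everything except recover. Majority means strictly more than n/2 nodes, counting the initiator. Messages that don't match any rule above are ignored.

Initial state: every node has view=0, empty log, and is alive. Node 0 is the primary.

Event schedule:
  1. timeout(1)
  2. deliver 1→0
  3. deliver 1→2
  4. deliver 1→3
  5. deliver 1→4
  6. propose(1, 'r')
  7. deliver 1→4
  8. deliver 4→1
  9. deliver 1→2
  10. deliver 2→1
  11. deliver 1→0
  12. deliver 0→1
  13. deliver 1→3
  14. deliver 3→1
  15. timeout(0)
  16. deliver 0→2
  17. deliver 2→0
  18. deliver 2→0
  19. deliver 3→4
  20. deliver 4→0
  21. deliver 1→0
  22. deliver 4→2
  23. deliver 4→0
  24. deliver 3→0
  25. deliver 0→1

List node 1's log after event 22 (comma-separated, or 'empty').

r

[1] timeout(1) → N1(prim v1 [-])
[2] deliver 1→0 → N0(back v1 [-])
[3] deliver 1→2 → N2(back v1 [-])
[4] deliver 1→3 → N3(back v1 [-])
[5] deliver 1→4 → N4(back v1 [-])
[6] propose(1,'r') → ∅
[7] deliver 1→4 → N4(back v1 [r])
[8] deliver 4→1 → ∅
[9] deliver 1→2 → N2(back v1 [r])
[10] deliver 2→1 → N1(prim v1 [r])
[11] deliver 1→0 → N0(back v1 [r])
[12] deliver 0→1 → ∅
[13] deliver 1→3 → N3(back v1 [r])
[14] deliver 3→1 → ∅
[15] timeout(0) → N0(back v2 [r])
[16] deliver 0→2 → N2(prim v2 [r])
[17] deliver 2→0 → ∅
[18] deliver 2→0 → ∅
[19] deliver 3→4 → ∅
[20] deliver 4→0 → ∅
[21] deliver 1→0 → ∅
[22] deliver 4→2 → ∅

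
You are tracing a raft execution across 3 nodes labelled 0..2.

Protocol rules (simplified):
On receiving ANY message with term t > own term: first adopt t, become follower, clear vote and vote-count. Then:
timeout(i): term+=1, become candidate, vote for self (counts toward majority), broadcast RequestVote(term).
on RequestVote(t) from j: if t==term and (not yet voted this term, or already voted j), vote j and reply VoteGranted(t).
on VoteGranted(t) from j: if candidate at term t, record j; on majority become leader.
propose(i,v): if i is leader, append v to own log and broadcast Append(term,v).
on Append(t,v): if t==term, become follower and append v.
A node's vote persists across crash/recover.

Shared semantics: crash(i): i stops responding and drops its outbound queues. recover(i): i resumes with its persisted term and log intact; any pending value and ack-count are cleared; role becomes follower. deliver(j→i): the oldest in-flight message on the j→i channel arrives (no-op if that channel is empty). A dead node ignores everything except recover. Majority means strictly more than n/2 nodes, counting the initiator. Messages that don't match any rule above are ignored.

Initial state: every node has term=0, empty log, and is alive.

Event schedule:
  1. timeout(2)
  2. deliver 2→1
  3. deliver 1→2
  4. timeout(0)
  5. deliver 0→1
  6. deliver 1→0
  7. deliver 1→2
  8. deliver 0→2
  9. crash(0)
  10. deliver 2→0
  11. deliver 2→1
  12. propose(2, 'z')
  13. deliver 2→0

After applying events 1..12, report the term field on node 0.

[1] timeout(2) → N2(cand t1 [-])
[2] deliver 2→1 → N1(foll t1 [-])
[3] deliver 1→2 → N2(lead t1 [-])
[4] timeout(0) → N0(cand t1 [-])
[5] deliver 0→1 → ∅
[6] deliver 1→0 → ∅
[7] deliver 1→2 → ∅
[8] deliver 0→2 → ∅
[9] crash(0) → N0(✗cand t1 [-])
[10] deliver 2→0 → ∅
[11] deliver 2→1 → ∅
[12] propose(2,'z') → N2(lead t1 [z])

1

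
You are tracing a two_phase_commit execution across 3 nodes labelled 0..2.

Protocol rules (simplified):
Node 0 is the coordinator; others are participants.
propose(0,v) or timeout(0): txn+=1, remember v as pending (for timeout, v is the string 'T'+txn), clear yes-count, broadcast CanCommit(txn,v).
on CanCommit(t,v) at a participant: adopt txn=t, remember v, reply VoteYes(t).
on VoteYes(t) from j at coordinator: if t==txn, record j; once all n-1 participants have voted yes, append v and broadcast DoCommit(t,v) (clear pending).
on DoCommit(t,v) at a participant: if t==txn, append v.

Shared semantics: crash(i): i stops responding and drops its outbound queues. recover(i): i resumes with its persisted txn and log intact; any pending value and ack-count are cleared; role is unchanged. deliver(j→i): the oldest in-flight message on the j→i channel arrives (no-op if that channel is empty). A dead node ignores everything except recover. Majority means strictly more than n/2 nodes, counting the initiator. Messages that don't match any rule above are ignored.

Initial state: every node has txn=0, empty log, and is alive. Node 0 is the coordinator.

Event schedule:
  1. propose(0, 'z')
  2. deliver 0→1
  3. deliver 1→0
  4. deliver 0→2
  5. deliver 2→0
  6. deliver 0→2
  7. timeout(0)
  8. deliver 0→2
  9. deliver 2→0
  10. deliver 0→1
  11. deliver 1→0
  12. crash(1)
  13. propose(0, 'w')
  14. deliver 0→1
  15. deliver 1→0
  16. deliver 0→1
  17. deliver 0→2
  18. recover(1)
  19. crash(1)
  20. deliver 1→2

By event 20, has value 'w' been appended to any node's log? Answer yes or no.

e1 propose(0,'z'): 0[coor,t=1,-]
e2 deliver 0→1: 1[part,t=1,-]
e3 deliver 1→0: ·
e4 deliver 0→2: 2[part,t=1,-]
e5 deliver 2→0: 0[coor,t=1,z]
e6 deliver 0→2: 2[part,t=1,z]
e7 timeout(0): 0[coor,t=2,z]
e8 deliver 0→2: 2[part,t=2,z]
e9 deliver 2→0: ·
e10 deliver 0→1: 1[part,t=1,z]
e11 deliver 1→0: ·
e12 crash(1): 1[✗part,t=1,z]
e13 propose(0,'w'): 0[coor,t=3,z]
e14 deliver 0→1: ·
e15 deliver 1→0: ·
e16 deliver 0→1: ·
e17 deliver 0→2: 2[part,t=3,z]
e18 recover(1): 1[part,t=1,z]
e19 crash(1): 1[✗part,t=1,z]
e20 deliver 1→2: ·

no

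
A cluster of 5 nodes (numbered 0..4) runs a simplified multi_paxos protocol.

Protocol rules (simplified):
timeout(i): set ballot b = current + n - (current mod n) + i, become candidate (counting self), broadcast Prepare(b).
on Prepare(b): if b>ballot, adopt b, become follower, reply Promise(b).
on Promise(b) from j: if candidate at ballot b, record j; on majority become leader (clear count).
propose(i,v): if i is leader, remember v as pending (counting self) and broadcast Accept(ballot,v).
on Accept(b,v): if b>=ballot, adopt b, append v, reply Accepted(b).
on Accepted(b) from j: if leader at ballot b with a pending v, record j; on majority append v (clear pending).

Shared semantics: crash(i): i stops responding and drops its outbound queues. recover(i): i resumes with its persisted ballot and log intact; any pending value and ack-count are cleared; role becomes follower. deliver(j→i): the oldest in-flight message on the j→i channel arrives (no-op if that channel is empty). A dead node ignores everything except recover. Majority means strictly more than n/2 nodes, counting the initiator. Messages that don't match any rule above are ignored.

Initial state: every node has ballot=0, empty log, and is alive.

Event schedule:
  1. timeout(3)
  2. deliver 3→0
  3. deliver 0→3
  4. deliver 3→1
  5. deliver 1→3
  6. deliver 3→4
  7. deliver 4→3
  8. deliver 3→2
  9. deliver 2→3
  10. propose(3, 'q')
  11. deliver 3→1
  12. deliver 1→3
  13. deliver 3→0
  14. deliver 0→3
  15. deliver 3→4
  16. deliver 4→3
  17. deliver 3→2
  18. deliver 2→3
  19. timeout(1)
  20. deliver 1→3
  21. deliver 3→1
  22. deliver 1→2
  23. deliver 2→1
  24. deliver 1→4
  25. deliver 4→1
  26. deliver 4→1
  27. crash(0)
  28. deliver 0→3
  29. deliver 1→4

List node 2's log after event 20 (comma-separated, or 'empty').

q

e1 timeout(3): 3[cand,b=8,-]
e2 deliver 3→0: 0[foll,b=8,-]
e3 deliver 0→3: ·
e4 deliver 3→1: 1[foll,b=8,-]
e5 deliver 1→3: 3[lead,b=8,-]
e6 deliver 3→4: 4[foll,b=8,-]
e7 deliver 4→3: ·
e8 deliver 3→2: 2[foll,b=8,-]
e9 deliver 2→3: ·
e10 propose(3,'q'): ·
e11 deliver 3→1: 1[foll,b=8,q]
e12 deliver 1→3: ·
e13 deliver 3→0: 0[foll,b=8,q]
e14 deliver 0→3: 3[lead,b=8,q]
e15 deliver 3→4: 4[foll,b=8,q]
e16 deliver 4→3: ·
e17 deliver 3→2: 2[foll,b=8,q]
e18 deliver 2→3: ·
e19 timeout(1): 1[cand,b=11,q]
e20 deliver 1→3: 3[foll,b=11,q]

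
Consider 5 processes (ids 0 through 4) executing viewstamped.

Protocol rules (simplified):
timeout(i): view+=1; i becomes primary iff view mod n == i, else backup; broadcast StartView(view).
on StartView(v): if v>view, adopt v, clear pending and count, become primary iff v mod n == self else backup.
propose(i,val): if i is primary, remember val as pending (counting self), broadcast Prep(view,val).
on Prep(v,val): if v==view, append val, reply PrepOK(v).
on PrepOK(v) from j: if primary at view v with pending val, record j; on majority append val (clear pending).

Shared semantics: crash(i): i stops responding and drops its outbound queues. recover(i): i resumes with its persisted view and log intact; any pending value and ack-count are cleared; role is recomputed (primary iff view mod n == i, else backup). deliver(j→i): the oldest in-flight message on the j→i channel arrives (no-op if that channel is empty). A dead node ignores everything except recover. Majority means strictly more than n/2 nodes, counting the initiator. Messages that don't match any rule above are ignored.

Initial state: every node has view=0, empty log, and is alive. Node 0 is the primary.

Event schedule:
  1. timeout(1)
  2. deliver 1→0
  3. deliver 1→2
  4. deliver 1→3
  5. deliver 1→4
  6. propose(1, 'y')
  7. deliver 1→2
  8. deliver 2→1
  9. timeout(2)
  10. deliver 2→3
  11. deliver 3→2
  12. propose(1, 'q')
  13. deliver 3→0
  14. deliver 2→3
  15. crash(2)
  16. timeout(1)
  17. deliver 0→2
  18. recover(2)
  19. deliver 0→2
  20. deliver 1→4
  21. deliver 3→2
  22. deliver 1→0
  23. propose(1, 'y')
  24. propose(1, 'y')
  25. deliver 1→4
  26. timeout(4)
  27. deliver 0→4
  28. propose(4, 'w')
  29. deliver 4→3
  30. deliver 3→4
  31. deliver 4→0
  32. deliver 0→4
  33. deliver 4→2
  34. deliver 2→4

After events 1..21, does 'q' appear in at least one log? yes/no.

no

after 1 — timeout(1): n1:prim/v1/[-]
after 2 — deliver 1→0: n0:back/v1/[-]
after 3 — deliver 1→2: n2:back/v1/[-]
after 4 — deliver 1→3: n3:back/v1/[-]
after 5 — deliver 1→4: n4:back/v1/[-]
after 6 — propose(1,'y'): ·
after 7 — deliver 1→2: n2:back/v1/[y]
after 8 — deliver 2→1: ·
after 9 — timeout(2): n2:prim/v2/[y]
after 10 — deliver 2→3: n3:back/v2/[-]
after 11 — deliver 3→2: ·
after 12 — propose(1,'q'): ·
after 13 — deliver 3→0: ·
after 14 — deliver 2→3: ·
after 15 — crash(2): n2:✗prim/v2/[y]
after 16 — timeout(1): n1:back/v2/[-]
after 17 — deliver 0→2: ·
after 18 — recover(2): n2:prim/v2/[y]
after 19 — deliver 0→2: ·
after 20 — deliver 1→4: n4:back/v1/[y]
after 21 — deliver 3→2: ·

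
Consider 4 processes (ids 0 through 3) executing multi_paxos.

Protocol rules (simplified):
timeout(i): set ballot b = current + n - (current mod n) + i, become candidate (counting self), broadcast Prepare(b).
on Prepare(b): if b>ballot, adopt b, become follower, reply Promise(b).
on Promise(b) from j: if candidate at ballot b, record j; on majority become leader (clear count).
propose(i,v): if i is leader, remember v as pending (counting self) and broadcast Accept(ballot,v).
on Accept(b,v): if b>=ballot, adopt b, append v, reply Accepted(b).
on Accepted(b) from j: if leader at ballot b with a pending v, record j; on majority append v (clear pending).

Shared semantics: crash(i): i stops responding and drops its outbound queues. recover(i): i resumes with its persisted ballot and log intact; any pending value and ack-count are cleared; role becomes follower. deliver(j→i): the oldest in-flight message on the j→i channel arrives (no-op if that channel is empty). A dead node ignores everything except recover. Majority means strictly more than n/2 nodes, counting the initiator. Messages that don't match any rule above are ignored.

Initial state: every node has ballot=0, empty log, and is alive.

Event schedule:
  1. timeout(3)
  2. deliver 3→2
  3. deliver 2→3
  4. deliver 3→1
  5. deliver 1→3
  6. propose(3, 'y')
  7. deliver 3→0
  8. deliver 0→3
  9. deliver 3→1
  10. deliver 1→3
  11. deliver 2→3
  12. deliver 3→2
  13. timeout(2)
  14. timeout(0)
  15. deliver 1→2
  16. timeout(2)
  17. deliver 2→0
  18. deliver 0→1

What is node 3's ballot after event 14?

7

1. timeout(3):  <3:cand b7 ->
2. deliver 3→2:  <2:foll b7 ->
3. deliver 2→3:  nop
4. deliver 3→1:  <1:foll b7 ->
5. deliver 1→3:  <3:lead b7 ->
6. propose(3,'y'):  nop
7. deliver 3→0:  <0:foll b7 ->
8. deliver 0→3:  nop
9. deliver 3→1:  <1:foll b7 y>
10. deliver 1→3:  nop
11. deliver 2→3:  nop
12. deliver 3→2:  <2:foll b7 y>
13. timeout(2):  <2:cand b10 y>
14. timeout(0):  <0:cand b8 ->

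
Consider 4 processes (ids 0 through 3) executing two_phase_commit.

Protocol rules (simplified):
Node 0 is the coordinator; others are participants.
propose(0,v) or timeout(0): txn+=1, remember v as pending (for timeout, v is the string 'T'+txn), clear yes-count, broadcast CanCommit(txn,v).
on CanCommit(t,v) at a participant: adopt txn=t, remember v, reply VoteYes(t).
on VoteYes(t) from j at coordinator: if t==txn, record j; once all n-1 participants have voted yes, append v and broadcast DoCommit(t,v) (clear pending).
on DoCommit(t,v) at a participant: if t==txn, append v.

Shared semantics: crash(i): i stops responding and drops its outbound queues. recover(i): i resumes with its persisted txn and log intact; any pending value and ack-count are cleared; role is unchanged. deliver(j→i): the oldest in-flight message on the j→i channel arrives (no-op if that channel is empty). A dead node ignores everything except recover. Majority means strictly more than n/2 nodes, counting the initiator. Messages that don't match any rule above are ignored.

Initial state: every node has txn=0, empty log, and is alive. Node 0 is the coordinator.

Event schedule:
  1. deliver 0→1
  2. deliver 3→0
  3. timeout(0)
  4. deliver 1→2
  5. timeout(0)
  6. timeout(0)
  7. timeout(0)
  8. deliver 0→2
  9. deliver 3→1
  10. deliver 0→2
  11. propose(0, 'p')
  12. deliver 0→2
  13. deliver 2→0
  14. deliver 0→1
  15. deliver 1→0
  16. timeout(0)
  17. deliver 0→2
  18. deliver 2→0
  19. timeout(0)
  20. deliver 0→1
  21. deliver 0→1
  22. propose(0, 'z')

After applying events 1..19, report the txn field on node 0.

7

after 1 — deliver 0→1: ·
after 2 — deliver 3→0: ·
after 3 — timeout(0): n0:coor/t1/[-]
after 4 — deliver 1→2: ·
after 5 — timeout(0): n0:coor/t2/[-]
after 6 — timeout(0): n0:coor/t3/[-]
after 7 — timeout(0): n0:coor/t4/[-]
after 8 — deliver 0→2: n2:part/t1/[-]
after 9 — deliver 3→1: ·
after 10 — deliver 0→2: n2:part/t2/[-]
after 11 — propose(0,'p'): n0:coor/t5/[-]
after 12 — deliver 0→2: n2:part/t3/[-]
after 13 — deliver 2→0: ·
after 14 — deliver 0→1: n1:part/t1/[-]
after 15 — deliver 1→0: ·
after 16 — timeout(0): n0:coor/t6/[-]
after 17 — deliver 0→2: n2:part/t4/[-]
after 18 — deliver 2→0: ·
after 19 — timeout(0): n0:coor/t7/[-]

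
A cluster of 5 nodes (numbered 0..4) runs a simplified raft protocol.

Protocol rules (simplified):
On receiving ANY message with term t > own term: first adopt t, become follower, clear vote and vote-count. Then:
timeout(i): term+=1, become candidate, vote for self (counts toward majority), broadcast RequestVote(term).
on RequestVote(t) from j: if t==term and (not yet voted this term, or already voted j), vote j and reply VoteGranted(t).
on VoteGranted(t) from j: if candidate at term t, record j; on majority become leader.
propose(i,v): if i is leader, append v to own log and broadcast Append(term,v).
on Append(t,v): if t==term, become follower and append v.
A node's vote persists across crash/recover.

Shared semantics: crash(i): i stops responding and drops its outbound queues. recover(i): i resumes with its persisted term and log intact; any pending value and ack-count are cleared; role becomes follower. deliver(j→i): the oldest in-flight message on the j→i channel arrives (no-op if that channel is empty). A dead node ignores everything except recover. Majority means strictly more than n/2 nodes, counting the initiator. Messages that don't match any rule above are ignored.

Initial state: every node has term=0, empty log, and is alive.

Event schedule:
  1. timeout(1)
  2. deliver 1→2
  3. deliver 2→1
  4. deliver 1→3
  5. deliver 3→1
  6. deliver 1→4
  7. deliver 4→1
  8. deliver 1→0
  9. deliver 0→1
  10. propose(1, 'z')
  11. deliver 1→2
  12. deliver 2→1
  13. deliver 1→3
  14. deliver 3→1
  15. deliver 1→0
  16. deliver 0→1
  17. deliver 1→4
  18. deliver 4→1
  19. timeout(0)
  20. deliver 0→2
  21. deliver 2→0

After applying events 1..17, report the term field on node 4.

[1] timeout(1) → N1(cand t1 [-])
[2] deliver 1→2 → N2(foll t1 [-])
[3] deliver 2→1 → ∅
[4] deliver 1→3 → N3(foll t1 [-])
[5] deliver 3→1 → N1(lead t1 [-])
[6] deliver 1→4 → N4(foll t1 [-])
[7] deliver 4→1 → ∅
[8] deliver 1→0 → N0(foll t1 [-])
[9] deliver 0→1 → ∅
[10] propose(1,'z') → N1(lead t1 [z])
[11] deliver 1→2 → N2(foll t1 [z])
[12] deliver 2→1 → ∅
[13] deliver 1→3 → N3(foll t1 [z])
[14] deliver 3→1 → ∅
[15] deliver 1→0 → N0(foll t1 [z])
[16] deliver 0→1 → ∅
[17] deliver 1→4 → N4(foll t1 [z])

1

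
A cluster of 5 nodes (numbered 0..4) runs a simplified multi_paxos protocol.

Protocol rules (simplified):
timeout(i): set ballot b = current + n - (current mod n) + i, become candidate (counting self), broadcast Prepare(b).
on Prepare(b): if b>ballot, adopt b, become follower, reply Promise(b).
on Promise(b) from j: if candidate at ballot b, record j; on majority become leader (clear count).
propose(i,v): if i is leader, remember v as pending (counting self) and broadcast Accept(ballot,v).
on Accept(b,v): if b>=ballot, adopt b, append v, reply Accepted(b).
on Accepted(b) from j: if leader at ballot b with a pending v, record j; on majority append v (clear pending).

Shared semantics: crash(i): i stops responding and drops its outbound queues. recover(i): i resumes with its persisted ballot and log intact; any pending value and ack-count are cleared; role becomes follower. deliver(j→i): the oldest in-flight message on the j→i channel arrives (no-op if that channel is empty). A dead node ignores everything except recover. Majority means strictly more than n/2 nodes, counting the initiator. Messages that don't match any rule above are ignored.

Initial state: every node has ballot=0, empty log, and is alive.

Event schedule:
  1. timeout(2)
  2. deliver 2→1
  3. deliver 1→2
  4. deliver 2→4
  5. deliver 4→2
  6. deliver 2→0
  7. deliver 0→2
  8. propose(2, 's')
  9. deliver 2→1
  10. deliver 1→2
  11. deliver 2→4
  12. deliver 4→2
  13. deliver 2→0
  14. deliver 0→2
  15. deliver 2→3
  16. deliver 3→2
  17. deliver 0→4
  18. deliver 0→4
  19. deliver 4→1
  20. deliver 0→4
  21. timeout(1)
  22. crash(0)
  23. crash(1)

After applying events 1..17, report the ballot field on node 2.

7

[1] timeout(2) → N2(cand b7 [-])
[2] deliver 2→1 → N1(foll b7 [-])
[3] deliver 1→2 → ∅
[4] deliver 2→4 → N4(foll b7 [-])
[5] deliver 4→2 → N2(lead b7 [-])
[6] deliver 2→0 → N0(foll b7 [-])
[7] deliver 0→2 → ∅
[8] propose(2,'s') → ∅
[9] deliver 2→1 → N1(foll b7 [s])
[10] deliver 1→2 → ∅
[11] deliver 2→4 → N4(foll b7 [s])
[12] deliver 4→2 → N2(lead b7 [s])
[13] deliver 2→0 → N0(foll b7 [s])
[14] deliver 0→2 → ∅
[15] deliver 2→3 → N3(foll b7 [-])
[16] deliver 3→2 → ∅
[17] deliver 0→4 → ∅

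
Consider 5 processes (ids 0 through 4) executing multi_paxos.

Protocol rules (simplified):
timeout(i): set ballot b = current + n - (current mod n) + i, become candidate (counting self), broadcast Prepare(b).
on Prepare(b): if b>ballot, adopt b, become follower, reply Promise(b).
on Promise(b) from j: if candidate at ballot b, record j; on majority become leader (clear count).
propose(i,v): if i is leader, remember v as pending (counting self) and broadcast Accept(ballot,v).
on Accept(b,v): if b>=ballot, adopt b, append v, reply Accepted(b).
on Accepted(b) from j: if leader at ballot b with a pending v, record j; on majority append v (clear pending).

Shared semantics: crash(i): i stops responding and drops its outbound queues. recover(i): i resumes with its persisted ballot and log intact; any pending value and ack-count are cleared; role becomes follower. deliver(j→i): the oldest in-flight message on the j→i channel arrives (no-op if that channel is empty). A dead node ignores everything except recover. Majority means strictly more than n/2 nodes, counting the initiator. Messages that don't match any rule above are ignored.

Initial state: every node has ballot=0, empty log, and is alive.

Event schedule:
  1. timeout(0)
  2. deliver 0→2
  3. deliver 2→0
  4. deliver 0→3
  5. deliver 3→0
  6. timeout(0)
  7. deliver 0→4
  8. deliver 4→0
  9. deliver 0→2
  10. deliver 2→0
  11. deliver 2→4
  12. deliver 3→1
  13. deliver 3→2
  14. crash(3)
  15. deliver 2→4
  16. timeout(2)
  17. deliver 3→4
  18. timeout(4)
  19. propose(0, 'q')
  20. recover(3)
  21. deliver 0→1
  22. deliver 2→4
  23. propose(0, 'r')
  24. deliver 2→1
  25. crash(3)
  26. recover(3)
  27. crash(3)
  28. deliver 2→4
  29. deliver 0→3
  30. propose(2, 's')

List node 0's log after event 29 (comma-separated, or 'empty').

empty

1. timeout(0):  <0:cand b5 ->
2. deliver 0→2:  <2:foll b5 ->
3. deliver 2→0:  nop
4. deliver 0→3:  <3:foll b5 ->
5. deliver 3→0:  <0:lead b5 ->
6. timeout(0):  <0:cand b10 ->
7. deliver 0→4:  <4:foll b5 ->
8. deliver 4→0:  nop
9. deliver 0→2:  <2:foll b10 ->
10. deliver 2→0:  nop
11. deliver 2→4:  nop
12. deliver 3→1:  nop
13. deliver 3→2:  nop
14. crash(3):  <3:✗foll b5 ->
15. deliver 2→4:  nop
16. timeout(2):  <2:cand b17 ->
17. deliver 3→4:  nop
18. timeout(4):  <4:cand b14 ->
19. propose(0,'q'):  nop
20. recover(3):  <3:foll b5 ->
21. deliver 0→1:  <1:foll b5 ->
22. deliver 2→4:  <4:foll b17 ->
23. propose(0,'r'):  nop
24. deliver 2→1:  <1:foll b17 ->
25. crash(3):  <3:✗foll b5 ->
26. recover(3):  <3:foll b5 ->
27. crash(3):  <3:✗foll b5 ->
28. deliver 2→4:  nop
29. deliver 0→3:  nop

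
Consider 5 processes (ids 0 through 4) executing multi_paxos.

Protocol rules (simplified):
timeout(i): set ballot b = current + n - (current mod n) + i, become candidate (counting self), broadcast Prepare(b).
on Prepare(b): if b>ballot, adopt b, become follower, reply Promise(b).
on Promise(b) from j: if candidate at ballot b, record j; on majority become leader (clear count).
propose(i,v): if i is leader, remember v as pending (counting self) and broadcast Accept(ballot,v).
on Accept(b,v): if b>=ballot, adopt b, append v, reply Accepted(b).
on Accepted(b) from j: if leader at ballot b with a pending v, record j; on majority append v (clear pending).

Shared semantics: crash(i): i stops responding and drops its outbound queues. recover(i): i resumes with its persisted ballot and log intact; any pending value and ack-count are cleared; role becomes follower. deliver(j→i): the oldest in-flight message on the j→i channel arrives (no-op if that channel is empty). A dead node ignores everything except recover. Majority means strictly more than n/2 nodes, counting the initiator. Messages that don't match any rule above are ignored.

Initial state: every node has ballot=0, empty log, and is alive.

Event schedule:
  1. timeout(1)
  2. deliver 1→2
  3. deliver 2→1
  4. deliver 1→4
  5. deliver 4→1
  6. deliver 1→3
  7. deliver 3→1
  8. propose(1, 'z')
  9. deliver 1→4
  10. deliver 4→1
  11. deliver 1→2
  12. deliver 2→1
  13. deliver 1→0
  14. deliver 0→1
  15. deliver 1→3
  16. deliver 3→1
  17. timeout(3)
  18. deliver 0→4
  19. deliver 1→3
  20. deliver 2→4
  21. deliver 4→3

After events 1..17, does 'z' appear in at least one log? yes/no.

yes

step 1 timeout(1): 1={cand,b=6,log=-}
step 2 deliver 1→2: 2={foll,b=6,log=-}
step 3 deliver 2→1: —
step 4 deliver 1→4: 4={foll,b=6,log=-}
step 5 deliver 4→1: 1={lead,b=6,log=-}
step 6 deliver 1→3: 3={foll,b=6,log=-}
step 7 deliver 3→1: —
step 8 propose(1,'z'): —
step 9 deliver 1→4: 4={foll,b=6,log=z}
step 10 deliver 4→1: —
step 11 deliver 1→2: 2={foll,b=6,log=z}
step 12 deliver 2→1: 1={lead,b=6,log=z}
step 13 deliver 1→0: 0={foll,b=6,log=-}
step 14 deliver 0→1: —
step 15 deliver 1→3: 3={foll,b=6,log=z}
step 16 deliver 3→1: —
step 17 timeout(3): 3={cand,b=13,log=z}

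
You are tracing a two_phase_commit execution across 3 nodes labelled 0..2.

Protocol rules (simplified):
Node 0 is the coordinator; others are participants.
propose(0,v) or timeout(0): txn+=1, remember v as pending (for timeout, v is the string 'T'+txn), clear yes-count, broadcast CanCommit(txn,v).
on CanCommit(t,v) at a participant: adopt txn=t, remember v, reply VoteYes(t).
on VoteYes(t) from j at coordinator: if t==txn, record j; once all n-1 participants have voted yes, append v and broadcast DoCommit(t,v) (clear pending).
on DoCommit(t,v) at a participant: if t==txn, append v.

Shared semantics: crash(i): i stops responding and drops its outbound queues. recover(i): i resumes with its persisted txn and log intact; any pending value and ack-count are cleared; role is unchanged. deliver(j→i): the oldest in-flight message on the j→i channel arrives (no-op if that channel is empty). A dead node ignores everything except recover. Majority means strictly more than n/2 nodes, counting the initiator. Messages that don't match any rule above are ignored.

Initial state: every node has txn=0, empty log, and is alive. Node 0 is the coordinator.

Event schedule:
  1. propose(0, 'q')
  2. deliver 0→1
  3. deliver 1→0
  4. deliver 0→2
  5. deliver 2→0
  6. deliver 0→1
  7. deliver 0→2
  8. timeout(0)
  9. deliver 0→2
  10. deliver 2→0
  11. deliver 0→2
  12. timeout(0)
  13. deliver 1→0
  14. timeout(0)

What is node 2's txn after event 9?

after 1 — propose(0,'q'): n0:coor/t1/[-]
after 2 — deliver 0→1: n1:part/t1/[-]
after 3 — deliver 1→0: ·
after 4 — deliver 0→2: n2:part/t1/[-]
after 5 — deliver 2→0: n0:coor/t1/[q]
after 6 — deliver 0→1: n1:part/t1/[q]
after 7 — deliver 0→2: n2:part/t1/[q]
after 8 — timeout(0): n0:coor/t2/[q]
after 9 — deliver 0→2: n2:part/t2/[q]

2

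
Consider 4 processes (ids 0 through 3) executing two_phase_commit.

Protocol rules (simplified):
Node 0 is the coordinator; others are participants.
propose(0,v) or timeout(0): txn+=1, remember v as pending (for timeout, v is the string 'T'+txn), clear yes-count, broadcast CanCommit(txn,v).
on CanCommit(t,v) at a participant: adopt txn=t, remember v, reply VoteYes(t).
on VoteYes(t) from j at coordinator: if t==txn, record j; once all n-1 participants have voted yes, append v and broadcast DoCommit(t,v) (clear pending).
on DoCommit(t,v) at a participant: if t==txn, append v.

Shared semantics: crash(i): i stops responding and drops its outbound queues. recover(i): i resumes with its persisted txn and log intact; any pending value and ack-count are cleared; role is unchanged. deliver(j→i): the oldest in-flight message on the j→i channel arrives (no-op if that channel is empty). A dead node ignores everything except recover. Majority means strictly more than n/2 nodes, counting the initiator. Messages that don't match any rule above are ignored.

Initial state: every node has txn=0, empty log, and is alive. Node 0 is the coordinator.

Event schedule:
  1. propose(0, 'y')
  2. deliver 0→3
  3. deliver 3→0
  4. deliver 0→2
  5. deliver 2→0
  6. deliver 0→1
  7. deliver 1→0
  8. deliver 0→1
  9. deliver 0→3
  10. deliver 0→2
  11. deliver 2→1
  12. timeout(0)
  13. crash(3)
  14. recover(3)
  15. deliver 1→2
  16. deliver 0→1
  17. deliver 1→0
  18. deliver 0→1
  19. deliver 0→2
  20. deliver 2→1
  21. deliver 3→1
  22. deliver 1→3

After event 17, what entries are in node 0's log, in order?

after 1 — propose(0,'y'): n0:coor/t1/[-]
after 2 — deliver 0→3: n3:part/t1/[-]
after 3 — deliver 3→0: ·
after 4 — deliver 0→2: n2:part/t1/[-]
after 5 — deliver 2→0: ·
after 6 — deliver 0→1: n1:part/t1/[-]
after 7 — deliver 1→0: n0:coor/t1/[y]
after 8 — deliver 0→1: n1:part/t1/[y]
after 9 — deliver 0→3: n3:part/t1/[y]
after 10 — deliver 0→2: n2:part/t1/[y]
after 11 — deliver 2→1: ·
after 12 — timeout(0): n0:coor/t2/[y]
after 13 — crash(3): n3:✗part/t1/[y]
after 14 — recover(3): n3:part/t1/[y]
after 15 — deliver 1→2: ·
after 16 — deliver 0→1: n1:part/t2/[y]
after 17 — deliver 1→0: ·

y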